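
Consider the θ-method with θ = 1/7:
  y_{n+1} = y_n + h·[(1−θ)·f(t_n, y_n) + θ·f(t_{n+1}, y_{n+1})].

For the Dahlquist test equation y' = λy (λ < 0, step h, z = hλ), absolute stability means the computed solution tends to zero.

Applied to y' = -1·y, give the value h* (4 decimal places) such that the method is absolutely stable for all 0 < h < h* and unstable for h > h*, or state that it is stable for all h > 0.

With y'=λy (z=hλ):
  y_{n+1} = y_n + z·[6/7·y_n + 1/7·y_{n+1}] ⇒ (1 − 1/7z)y_{n+1} = (1 + 6/7z)y_n
  so R(z) = (1 + 6/7z)/(1 − 1/7z).

Solve |R(x)|<1 on ℝ⁻.
x=-0.3: |R|=0.7123
R=−1: 1+6/7x = −1+1/7x ⇒ -5/7x=2 ⇒ x=2/(-5/7)=-2.8000
Confirm numerically:
  x=-2.278: |R|=0.71869 <1
  x=-1.941: |R|=0.51963 <1
  x=-1.652: |R|=0.33657 <1
  x=-1.253: |R|=0.06277 <1
  x=-3.271: |R|=1.22929 >1
  x=-3.230: |R|=1.21017 >1
  x=-2.857: |R|=1.02891 >1
Stable set (-2.8000, 0).

(-2.8000,0); λ=-1 ⇒ h* = (14/5)/1 = 2.8000.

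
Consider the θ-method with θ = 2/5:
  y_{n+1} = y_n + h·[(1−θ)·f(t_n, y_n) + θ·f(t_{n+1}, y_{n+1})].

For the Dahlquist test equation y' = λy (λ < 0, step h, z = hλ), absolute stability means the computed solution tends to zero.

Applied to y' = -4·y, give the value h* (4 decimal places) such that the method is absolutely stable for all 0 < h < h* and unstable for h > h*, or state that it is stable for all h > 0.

(-10.0000,0); λ=-4 ⇒ h* = (10)/4 = 2.5000.

Set f=λy, z=hλ:
  y_{n+1} = y_n + z·[3/5·y_n + 2/5·y_{n+1}] ⇒ (1 − 2/5z)y_{n+1} = (1 + 3/5z)y_n
  so R(z) = (1 + 3/5z)/(1 − 2/5z).

Boundary: |R(x)|=1, x<0.
x=-1.54: |R|=0.0470
R=−1: 1+3/5x = −1+2/5x ⇒ -1/5x=2 ⇒ x=2/(-1/5)=-10.0000
Confirm numerically:
  x=-8.943: |R|=0.95381 <1
  x=-8.497: |R|=0.93166 <1
  x=-7.900: |R|=0.89904 <1
  x=-4.305: |R|=0.58156 <1
  x=-10.455: |R|=1.01756 >1
  x=-10.367: |R|=1.01426 >1
  x=-10.066: |R|=1.00263 >1
So |R|<1 on (-10.0000, 0).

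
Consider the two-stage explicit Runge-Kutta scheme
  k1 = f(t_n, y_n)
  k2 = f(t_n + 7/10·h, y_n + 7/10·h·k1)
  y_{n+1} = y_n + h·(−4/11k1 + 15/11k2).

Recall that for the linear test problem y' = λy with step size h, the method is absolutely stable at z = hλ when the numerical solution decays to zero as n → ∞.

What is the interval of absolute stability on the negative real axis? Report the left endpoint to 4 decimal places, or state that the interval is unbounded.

Set f=λy, z=hλ:
  k1=λy_n ⇒ h·k1=z·y_n;  k2=λ(1+7/10z)y_n ⇒ h·k2=z(1+7/10z)y_n
  y_{n+1}/y_n = 1 − 4/11z + 15/11z(1+7/10z) = 1 + z + 21/22z²
  Hence R(z) = 1 + z + 21/22z².

Solve |R(x)|<1 on ℝ⁻.
x=-0.68: |R|=0.7614
R=1: x+21/22x²=0 ⇒ x=−22/21=-1.0476; min R=1−1/(4·21/22)=0.7381>−1
Confirm numerically:
  x=-0.695: |R|=0.76607 <1
  x=-0.510: |R|=0.73828 <1
  x=-0.459: |R|=0.74210 <1
  x=-1.251: |R|=1.24286 >1
  x=-1.135: |R|=1.09467 >1
Interval (-1.0476, 0).

(-1.0476, 0).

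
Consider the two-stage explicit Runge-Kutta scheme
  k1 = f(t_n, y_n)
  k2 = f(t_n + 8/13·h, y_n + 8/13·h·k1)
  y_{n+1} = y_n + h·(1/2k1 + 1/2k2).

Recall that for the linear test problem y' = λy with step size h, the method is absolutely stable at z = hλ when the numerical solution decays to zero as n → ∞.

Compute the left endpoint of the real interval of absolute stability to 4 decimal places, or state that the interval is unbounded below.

Test eqn y'=λy, z=hλ:
  k1=λy_n ⇒ h·k1=z·y_n;  k2=λ(1+8/13z)y_n ⇒ h·k2=z(1+8/13z)y_n
  y_{n+1}/y_n = 1 + 1/2z + 1/2z(1+8/13z) = 1 + z + 4/13z²
  R(z) = 1 + z + 4/13z².

Boundary: |R(x)|=1, x<0.
x=-0.64: |R|=0.4860
R=1: x+4/13x²=0 ⇒ x=−13/4=-3.2500; min R=1−1/(4·4/13)=0.1875>−1
Confirm numerically:
  x=-2.829: |R|=0.63354 <1
  x=-1.812: |R|=0.19826 <1
  x=-1.609: |R|=0.18758 <1
  x=-1.475: |R|=0.19442 <1
  x=-3.831: |R|=1.68486 >1
  x=-3.741: |R|=1.56518 >1
Stable set (-3.2500, 0).

left endpoint -3.2500.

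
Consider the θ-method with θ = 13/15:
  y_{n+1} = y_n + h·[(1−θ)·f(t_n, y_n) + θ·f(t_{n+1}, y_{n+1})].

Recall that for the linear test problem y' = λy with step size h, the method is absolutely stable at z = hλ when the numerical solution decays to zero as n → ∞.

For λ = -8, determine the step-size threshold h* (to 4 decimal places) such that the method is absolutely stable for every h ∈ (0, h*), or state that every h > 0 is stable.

(−∞, 0) — no finite endpoint. Any h>0 works for λ=-8.

Set f=λy, z=hλ:
  y_{n+1} = y_n + z·[2/15·y_n + 13/15·y_{n+1}] ⇒ (1 − 13/15z)y_{n+1} = (1 + 2/15z)y_n
  ⇒ R(z) = (1 + 2/15z)/(1 − 13/15z).

Need |R(x)|<1, x<0.
x=-1.31: |R|=0.3865
x=-2: |R|=0.2683
x=-10: |R|=0.0345
x=-100: |R|=0.1407
θ=13/15≥1/2 ⇒ |1+2/15x|<|1−13/15x| ∀x<0 ⇒ interval (−∞,0).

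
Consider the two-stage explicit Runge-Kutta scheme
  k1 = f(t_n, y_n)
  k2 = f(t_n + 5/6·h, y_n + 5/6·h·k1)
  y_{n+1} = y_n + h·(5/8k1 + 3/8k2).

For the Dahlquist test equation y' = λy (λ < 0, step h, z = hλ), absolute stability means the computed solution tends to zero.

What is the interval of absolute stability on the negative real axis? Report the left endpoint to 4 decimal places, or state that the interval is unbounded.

On y'=λy, z=hλ:
  k1=λy_n ⇒ h·k1=z·y_n;  k2=λ(1+5/6z)y_n ⇒ h·k2=z(1+5/6z)y_n
  y_{n+1}/y_n = 1 + 5/8z + 3/8z(1+5/6z) = 1 + z + 5/16z²
  Hence R(z) = 1 + z + 5/16z².

Boundary: |R(x)|=1, x<0.
x=-0.68: |R|=0.4645
R=1: x+5/16x²=0 ⇒ x=−16/5=-3.2000; min R=1−1/(4·5/16)=0.2000>−1
Confirm numerically:
  x=-2.321: |R|=0.36245 <1
  x=-2.236: |R|=0.32641 <1
  x=-2.173: |R|=0.30260 <1
  x=-1.756: |R|=0.20760 <1
  x=-3.706: |R|=1.58601 >1
  x=-3.441: |R|=1.25915 >1
Interval (-3.2000, 0).

z∈(-3.2000,0).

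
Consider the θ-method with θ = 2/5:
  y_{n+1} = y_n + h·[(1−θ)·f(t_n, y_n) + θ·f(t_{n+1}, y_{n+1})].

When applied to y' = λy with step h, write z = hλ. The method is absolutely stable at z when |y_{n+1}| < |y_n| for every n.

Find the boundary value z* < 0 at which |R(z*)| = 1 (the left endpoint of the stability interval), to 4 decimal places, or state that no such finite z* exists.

z* = -10.0000.

Test eqn y'=λy, z=hλ:
  y_{n+1} = y_n + z·[3/5·y_n + 2/5·y_{n+1}] ⇒ (1 − 2/5z)y_{n+1} = (1 + 3/5z)y_n
  R(z) = (1 + 3/5z)/(1 − 2/5z).

Boundary: |R(x)|=1, x<0.
x=-1.04: |R|=0.2655
R=−1: 1+3/5x = −1+2/5x ⇒ -1/5x=2 ⇒ x=2/(-1/5)=-10.0000
Confirm numerically:
  x=-8.821: |R|=0.94793 <1
  x=-6.352: |R|=0.79394 <1
  x=-4.548: |R|=0.61322 <1
  x=-10.495: |R|=1.01905 >1
  x=-10.111: |R|=1.00440 >1
  x=-10.053: |R|=1.00211 >1
Interval (-10.0000, 0).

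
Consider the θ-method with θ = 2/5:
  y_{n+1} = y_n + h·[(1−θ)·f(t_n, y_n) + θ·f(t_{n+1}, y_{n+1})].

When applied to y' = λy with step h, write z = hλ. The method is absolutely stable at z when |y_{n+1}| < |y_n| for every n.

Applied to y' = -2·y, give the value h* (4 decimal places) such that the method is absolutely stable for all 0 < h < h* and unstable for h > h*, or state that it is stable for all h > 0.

(-10.0000,0); λ=-2 ⇒ h* = (10)/2 = 5.0000.

Test eqn y'=λy, z=hλ:
  y_{n+1} = y_n + z·[3/5·y_n + 2/5·y_{n+1}] ⇒ (1 − 2/5z)y_{n+1} = (1 + 3/5z)y_n
  ⇒ R(z) = (1 + 3/5z)/(1 − 2/5z).

Find x<0 with |R(x)|<1.
x=-1.71: |R|=0.0154
R=−1: 1+3/5x = −1+2/5x ⇒ -1/5x=2 ⇒ x=2/(-1/5)=-10.0000
Confirm numerically:
  x=-7.138: |R|=0.85153 <1
  x=-5.021: |R|=0.66899 <1
  x=-4.017: |R|=0.54097 <1
  x=-10.402: |R|=1.01558 >1
  x=-10.194: |R|=1.00764 >1
Interval (-10.0000, 0).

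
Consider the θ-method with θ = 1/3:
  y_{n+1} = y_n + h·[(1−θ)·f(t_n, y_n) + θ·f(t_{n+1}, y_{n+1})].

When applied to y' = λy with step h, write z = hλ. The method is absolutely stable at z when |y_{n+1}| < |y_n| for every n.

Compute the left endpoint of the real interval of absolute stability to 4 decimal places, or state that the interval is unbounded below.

left endpoint -6.0000.

Set f=λy, z=hλ:
  y_{n+1} = y_n + z·[2/3·y_n + 1/3·y_{n+1}] ⇒ (1 − 1/3z)y_{n+1} = (1 + 2/3z)y_n
  ⇒ R(z) = (1 + 2/3z)/(1 − 1/3z).

Solve |R(x)|<1 on ℝ⁻.
x=-0.5: |R|=0.5714
R=−1: 1+2/3x = −1+1/3x ⇒ -1/3x=2 ⇒ x=2/(-1/3)=-6.0000
Confirm numerically:
  x=-5.817: |R|=0.97924 <1
  x=-5.039: |R|=0.88046 <1
  x=-3.699: |R|=0.65652 <1
  x=-3.635: |R|=0.64356 <1
  x=-6.534: |R|=1.05601 >1
  x=-6.419: |R|=1.04448 >1
  x=-6.147: |R|=1.01607 >1
Interval (-6.0000, 0).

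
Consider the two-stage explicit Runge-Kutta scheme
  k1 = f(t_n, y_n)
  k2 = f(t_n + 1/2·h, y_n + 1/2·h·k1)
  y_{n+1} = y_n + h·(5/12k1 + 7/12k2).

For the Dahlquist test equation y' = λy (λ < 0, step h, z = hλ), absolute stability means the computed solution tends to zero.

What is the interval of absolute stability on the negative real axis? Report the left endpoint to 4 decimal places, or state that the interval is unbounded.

On y'=λy, z=hλ:
  k1=λy_n ⇒ h·k1=z·y_n;  k2=λ(1+1/2z)y_n ⇒ h·k2=z(1+1/2z)y_n
  y_{n+1}/y_n = 1 + 5/12z + 7/12z(1+1/2z) = 1 + z + 7/24z²
  R(z) = 1 + z + 7/24z².

Solve |R(x)|<1 on ℝ⁻.
x=-1.19: |R|=0.2230
R=1: x+7/24x²=0 ⇒ x=−24/7=-3.4286; min R=1−1/(4·7/24)=0.1429>−1
Confirm numerically:
  x=-2.907: |R|=0.55777 <1
  x=-2.796: |R|=0.48414 <1
  x=-2.319: |R|=0.24951 <1
  x=-2.100: |R|=0.18625 <1
  x=-3.941: |R|=1.58902 >1
  x=-3.463: |R|=1.03477 >1
Interval (-3.4286, 0).

z∈(-3.4286,0).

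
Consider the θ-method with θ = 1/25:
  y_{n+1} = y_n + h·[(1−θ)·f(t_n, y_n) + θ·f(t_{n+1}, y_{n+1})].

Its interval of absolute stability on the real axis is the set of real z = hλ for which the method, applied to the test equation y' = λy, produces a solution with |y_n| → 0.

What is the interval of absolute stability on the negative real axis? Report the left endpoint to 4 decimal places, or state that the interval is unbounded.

z∈(-2.1739,0).

Test eqn y'=λy, z=hλ:
  y_{n+1} = y_n + z·[24/25·y_n + 1/25·y_{n+1}] ⇒ (1 − 1/25z)y_{n+1} = (1 + 24/25z)y_n
  Hence R(z) = (1 + 24/25z)/(1 − 1/25z).

Need |R(x)|<1, x<0.
x=-0.97: |R|=0.0662
R=−1: 1+24/25x = −1+1/25x ⇒ -23/25x=2 ⇒ x=2/(-23/25)=-2.1739
Confirm numerically:
  x=-1.980: |R|=0.83469 <1
  x=-1.915: |R|=0.77875 <1
  x=-1.560: |R|=0.46837 <1
  x=-0.990: |R|=0.04771 <1
  x=-2.742: |R|=1.47098 >1
  x=-2.487: |R|=1.26198 >1
  x=-2.208: |R|=1.02882 >1
Interval (-2.1739, 0).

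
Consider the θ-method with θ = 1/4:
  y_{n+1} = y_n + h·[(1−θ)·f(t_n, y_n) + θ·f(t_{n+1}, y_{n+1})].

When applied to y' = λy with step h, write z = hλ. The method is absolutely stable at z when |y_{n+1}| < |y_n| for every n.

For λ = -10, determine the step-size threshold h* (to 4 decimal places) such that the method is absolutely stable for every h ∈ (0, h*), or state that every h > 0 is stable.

(-4.0000,0); λ=-10 ⇒ h* = (4)/10 = 0.4000.

Test eqn y'=λy, z=hλ:
  y_{n+1} = y_n + z·[3/4·y_n + 1/4·y_{n+1}] ⇒ (1 − 1/4z)y_{n+1} = (1 + 3/4z)y_n
  so R(z) = (1 + 3/4z)/(1 − 1/4z).

Find x<0 with |R(x)|<1.
x=-1.45: |R|=0.0642
R=−1: 1+3/4x = −1+1/4x ⇒ -1/2x=2 ⇒ x=2/(-1/2)=-4.0000
Confirm numerically:
  x=-3.026: |R|=0.72274 <1
  x=-2.785: |R|=0.64186 <1
  x=-1.687: |R|=0.18657 <1
  x=-4.532: |R|=1.12471 >1
  x=-4.276: |R|=1.06670 >1
  x=-4.146: |R|=1.03585 >1
Stable set (-4.0000, 0).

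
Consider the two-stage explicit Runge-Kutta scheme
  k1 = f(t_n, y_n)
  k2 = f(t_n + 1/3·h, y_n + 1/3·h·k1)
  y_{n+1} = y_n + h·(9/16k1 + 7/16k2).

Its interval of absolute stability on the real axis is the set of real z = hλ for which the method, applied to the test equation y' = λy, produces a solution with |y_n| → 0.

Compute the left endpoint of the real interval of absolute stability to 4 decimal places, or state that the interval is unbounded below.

With y'=λy (z=hλ):
  k1=λy_n ⇒ h·k1=z·y_n;  k2=λ(1+1/3z)y_n ⇒ h·k2=z(1+1/3z)y_n
  y_{n+1}/y_n = 1 + 9/16z + 7/16z(1+1/3z) = 1 + z + 7/48z²
  R(z) = 1 + z + 7/48z².

Need |R(x)|<1, x<0.
x=-1.05: |R|=0.1108
R=1: x+7/48x²=0 ⇒ x=−48/7=-6.8571; min R=1−1/(4·7/48)=-0.7143>−1
Confirm numerically:
  x=-6.423: |R|=0.59334 <1
  x=-4.609: |R|=0.51108 <1
  x=-2.927: |R|=0.67760 <1
  x=-7.436: |R|=1.62772 >1
  x=-7.255: |R|=1.42094 >1
Interval (-6.8571, 0).

left endpoint -6.8571.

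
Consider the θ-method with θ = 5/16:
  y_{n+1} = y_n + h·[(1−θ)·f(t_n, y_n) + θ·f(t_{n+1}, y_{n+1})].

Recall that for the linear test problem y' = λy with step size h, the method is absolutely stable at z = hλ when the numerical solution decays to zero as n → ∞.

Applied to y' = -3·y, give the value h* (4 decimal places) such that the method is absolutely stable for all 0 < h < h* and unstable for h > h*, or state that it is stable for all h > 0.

(-5.3333,0); λ=-3 ⇒ h* = (16/3)/3 = 1.7778.

With y'=λy (z=hλ):
  y_{n+1} = y_n + z·[11/16·y_n + 5/16·y_{n+1}] ⇒ (1 − 5/16z)y_{n+1} = (1 + 11/16z)y_n
  R(z) = (1 + 11/16z)/(1 − 5/16z).

Boundary: |R(x)|=1, x<0.
x=-1.01: |R|=0.2323
R=−1: 1+11/16x = −1+5/16x ⇒ -3/8x=2 ⇒ x=2/(-3/8)=-5.3333
Confirm numerically:
  x=-3.430: |R|=0.65551 <1
  x=-3.136: |R|=0.58384 <1
  x=-2.793: |R|=0.49134 <1
  x=-2.275: |R|=0.32968 <1
  x=-5.613: |R|=1.03808 >1
  x=-5.600: |R|=1.03636 >1
So |R|<1 on (-5.3333, 0).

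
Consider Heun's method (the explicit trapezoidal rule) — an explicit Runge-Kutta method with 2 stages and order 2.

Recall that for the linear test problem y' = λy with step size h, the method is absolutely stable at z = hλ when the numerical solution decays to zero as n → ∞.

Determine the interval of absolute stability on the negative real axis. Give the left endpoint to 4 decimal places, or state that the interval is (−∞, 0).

(-2.0000, 0).

Test eqn y'=λy, z=hλ:
  order 2, 2-stage ⇒ R(z)=1+z+z^2/2
  (e.g. R(-0.62)=0.57220, |R|=0.57220)

Need |R(x)|<1, x<0.
x=-0.62: |R|=0.5722
|R(-1.27)|=0.5364 |R(-0.96)|=0.5008 |R(-0.66)|=0.5578
Bisect:
  x_lo=-2.8138 |R|=2.1450  x_hi=-0.1257 |R|=0.8822
  mid=-1.46975 |R|=0.61033 →hi
  mid=-2.14180 |R|=1.15185 →lo
  mid=-1.80577 |R|=0.82463 →hi
  mid=-1.97378 |R|=0.97413 →hi
  mid=-2.05779 |R|=1.05946 →lo
  mid=-2.01579 |R|=1.01591 →lo
  mid=-1.99479 |R|=0.99480 →hi
  mid=-2.00529 |R|=1.00530 →lo
  ...
  [-2.00004,-1.99987] ⇒ x*=-2.0000
Interval (-2.0000, 0).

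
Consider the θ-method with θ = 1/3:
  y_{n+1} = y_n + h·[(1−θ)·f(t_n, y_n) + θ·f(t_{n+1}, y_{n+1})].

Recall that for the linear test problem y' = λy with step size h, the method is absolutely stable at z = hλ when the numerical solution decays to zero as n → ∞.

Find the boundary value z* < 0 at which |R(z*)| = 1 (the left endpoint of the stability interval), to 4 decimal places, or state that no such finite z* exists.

left endpoint -6.0000.

On y'=λy, z=hλ:
  y_{n+1} = y_n + z·[2/3·y_n + 1/3·y_{n+1}] ⇒ (1 − 1/3z)y_{n+1} = (1 + 2/3z)y_n
  so R(z) = (1 + 2/3z)/(1 − 1/3z).

Need |R(x)|<1, x<0.
x=-0.63: |R|=0.4793
R=−1: 1+2/3x = −1+1/3x ⇒ -1/3x=2 ⇒ x=2/(-1/3)=-6.0000
Confirm numerically:
  x=-5.677: |R|=0.96278 <1
  x=-3.945: |R|=0.70410 <1
  x=-3.840: |R|=0.68421 <1
  x=-3.411: |R|=0.59616 <1
  x=-6.409: |R|=1.04347 >1
  x=-6.380: |R|=1.04051 >1
  x=-6.234: |R|=1.02534 >1
Interval (-6.0000, 0).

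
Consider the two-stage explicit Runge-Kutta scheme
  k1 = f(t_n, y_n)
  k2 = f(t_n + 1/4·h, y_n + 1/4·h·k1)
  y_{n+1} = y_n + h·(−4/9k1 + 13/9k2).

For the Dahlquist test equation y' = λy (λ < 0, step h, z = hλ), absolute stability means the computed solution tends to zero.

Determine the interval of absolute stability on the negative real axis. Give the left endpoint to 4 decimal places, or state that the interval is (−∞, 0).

On y'=λy, z=hλ:
  k1=λy_n ⇒ h·k1=z·y_n;  k2=λ(1+1/4z)y_n ⇒ h·k2=z(1+1/4z)y_n
  y_{n+1}/y_n = 1 − 4/9z + 13/9z(1+1/4z) = 1 + z + 13/36z²
  ⇒ R(z) = 1 + z + 13/36z².

Need |R(x)|<1, x<0.
x=-1.57: |R|=0.3201
R=1: x+13/36x²=0 ⇒ x=−36/13=-2.7692; min R=1−1/(4·13/36)=0.3077>−1
Confirm numerically:
  x=-2.316: |R|=0.62095 <1
  x=-2.272: |R|=0.59205 <1
  x=-1.643: |R|=0.33180 <1
  x=-3.331: |R|=1.67573 >1
  x=-2.846: |R|=1.07890 >1
Interval (-2.7692, 0).

(-2.7692, 0).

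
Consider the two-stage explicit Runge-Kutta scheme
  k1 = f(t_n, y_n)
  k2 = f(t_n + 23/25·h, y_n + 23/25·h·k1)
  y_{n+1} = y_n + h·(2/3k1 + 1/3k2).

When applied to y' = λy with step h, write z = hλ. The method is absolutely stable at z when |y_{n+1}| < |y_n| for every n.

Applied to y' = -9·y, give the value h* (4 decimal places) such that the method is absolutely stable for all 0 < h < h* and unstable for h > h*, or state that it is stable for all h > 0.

(-3.2609,0); λ=-9 ⇒ h* = (75/23)/9 = 0.3623.

On y'=λy, z=hλ:
  k1=λy_n ⇒ h·k1=z·y_n;  k2=λ(1+23/25z)y_n ⇒ h·k2=z(1+23/25z)y_n
  y_{n+1}/y_n = 1 + 2/3z + 1/3z(1+23/25z) = 1 + z + 23/75z²
  Hence R(z) = 1 + z + 23/75z².

Solve |R(x)|<1 on ℝ⁻.
x=-0.98: |R|=0.3145
R=1: x+23/75x²=0 ⇒ x=−75/23=-3.2609; min R=1−1/(4·23/75)=0.1848>−1
Confirm numerically:
  x=-3.193: |R|=0.93354 <1
  x=-2.724: |R|=0.55152 <1
  x=-2.663: |R|=0.51175 <1
  x=-2.310: |R|=0.32640 <1
  x=-3.823: |R|=1.65903 >1
  x=-3.373: |R|=1.11599 >1
  x=-3.300: |R|=1.03960 >1
Interval (-3.2609, 0).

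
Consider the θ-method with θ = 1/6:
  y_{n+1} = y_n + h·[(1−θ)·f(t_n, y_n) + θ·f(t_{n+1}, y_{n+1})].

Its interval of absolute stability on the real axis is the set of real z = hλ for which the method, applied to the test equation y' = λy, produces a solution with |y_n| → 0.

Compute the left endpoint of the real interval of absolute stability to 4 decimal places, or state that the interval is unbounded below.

z* = -3.0000.

On y'=λy, z=hλ:
  y_{n+1} = y_n + z·[5/6·y_n + 1/6·y_{n+1}] ⇒ (1 − 1/6z)y_{n+1} = (1 + 5/6z)y_n
  so R(z) = (1 + 5/6z)/(1 − 1/6z).

Boundary: |R(x)|=1, x<0.
x=-1.24: |R|=0.0276
R=−1: 1+5/6x = −1+1/6x ⇒ -2/3x=2 ⇒ x=2/(-2/3)=-3.0000
Confirm numerically:
  x=-2.271: |R|=0.64744 <1
  x=-2.144: |R|=0.57957 <1
  x=-1.736: |R|=0.34643 <1
  x=-3.337: |R|=1.14437 >1
  x=-3.325: |R|=1.13941 >1
  x=-3.219: |R|=1.09502 >1
Interval (-3.0000, 0).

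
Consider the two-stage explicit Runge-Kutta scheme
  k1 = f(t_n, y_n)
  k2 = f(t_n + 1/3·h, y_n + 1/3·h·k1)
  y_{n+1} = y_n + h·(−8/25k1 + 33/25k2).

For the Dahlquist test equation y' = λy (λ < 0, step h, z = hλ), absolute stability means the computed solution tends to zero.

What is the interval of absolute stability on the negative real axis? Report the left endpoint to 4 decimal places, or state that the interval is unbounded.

With y'=λy (z=hλ):
  k1=λy_n ⇒ h·k1=z·y_n;  k2=λ(1+1/3z)y_n ⇒ h·k2=z(1+1/3z)y_n
  y_{n+1}/y_n = 1 − 8/25z + 33/25z(1+1/3z) = 1 + z + 11/25z²
  R(z) = 1 + z + 11/25z².

Solve |R(x)|<1 on ℝ⁻.
x=-0.52: |R|=0.5990
R=1: x+11/25x²=0 ⇒ x=−25/11=-2.2727; min R=1−1/(4·11/25)=0.4318>−1
Confirm numerically:
  x=-1.995: |R|=0.75621 <1
  x=-1.982: |R|=0.74646 <1
  x=-1.736: |R|=0.59003 <1
  x=-1.592: |R|=0.52316 <1
  x=-2.866: |R|=1.74814 >1
  x=-2.751: |R|=1.57892 >1
Interval (-2.2727, 0).

z∈(-2.2727,0).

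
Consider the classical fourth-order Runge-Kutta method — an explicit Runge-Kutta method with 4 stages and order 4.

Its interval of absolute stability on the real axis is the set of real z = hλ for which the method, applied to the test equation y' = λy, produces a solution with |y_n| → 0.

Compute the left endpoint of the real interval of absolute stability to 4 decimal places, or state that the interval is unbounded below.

left endpoint -2.7853.

Test eqn y'=λy, z=hλ:
  order 4, 4-stage ⇒ R(z)=1+z+z^2/2+z^3/6+z^4/24
  (e.g. R(-0.51)=0.60076, |R|=0.60076)

Need |R(x)|<1, x<0.
x=-0.51: |R|=0.6008
|R(-2.24)|=0.4446 |R(-1.9)|=0.3048 |R(-1.24)|=0.3095
Bisect:
  x_lo=-3.5241 |R|=2.8175  x_hi=-0.3228 |R|=0.7242
  mid=-1.92341 |R|=0.31066 →hi
  mid=-2.72373 |R|=0.91108 →hi
  mid=-3.12389 |R|=1.64261 →lo
  mid=-2.92381 |R|=1.22973 →lo
  mid=-2.82377 |R|=1.05958 →lo
  mid=-2.77375 |R|=0.98274 →hi
  mid=-2.79876 |R|=1.02049 →lo
  mid=-2.78626 |R|=1.00145 →lo
  mid=-2.78000 |R|=0.99205 →hi
  ...
  [-2.78547,-2.78528] ⇒ x*=-2.7853
So |R|<1 on (-2.7853, 0).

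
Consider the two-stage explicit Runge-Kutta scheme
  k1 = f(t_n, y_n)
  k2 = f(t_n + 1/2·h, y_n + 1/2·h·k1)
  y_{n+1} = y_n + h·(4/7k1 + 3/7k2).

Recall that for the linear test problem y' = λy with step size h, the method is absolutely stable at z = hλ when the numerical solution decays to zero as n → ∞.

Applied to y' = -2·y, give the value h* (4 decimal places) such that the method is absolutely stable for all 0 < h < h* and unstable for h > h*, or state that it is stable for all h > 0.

With y'=λy (z=hλ):
  k1=λy_n ⇒ h·k1=z·y_n;  k2=λ(1+1/2z)y_n ⇒ h·k2=z(1+1/2z)y_n
  y_{n+1}/y_n = 1 + 4/7z + 3/7z(1+1/2z) = 1 + z + 3/14z²
  Hence R(z) = 1 + z + 3/14z².

Boundary: |R(x)|=1, x<0.
x=-0.77: |R|=0.3570
R=1: x+3/14x²=0 ⇒ x=−14/3=-4.6667; min R=1−1/(4·3/14)=-0.1667>−1
Confirm numerically:
  x=-4.398: |R|=0.74680 <1
  x=-3.125: |R|=0.03237 <1
  x=-2.588: |R|=0.15277 <1
  x=-2.369: |R|=0.16639 <1
  x=-5.243: |R|=1.64751 >1
  x=-5.164: |R|=1.55033 >1
  x=-4.940: |R|=1.28934 >1
Stable set (-4.6667, 0).

(-4.6667,0); λ=-2 ⇒ h* = (14/3)/2 = 2.3333.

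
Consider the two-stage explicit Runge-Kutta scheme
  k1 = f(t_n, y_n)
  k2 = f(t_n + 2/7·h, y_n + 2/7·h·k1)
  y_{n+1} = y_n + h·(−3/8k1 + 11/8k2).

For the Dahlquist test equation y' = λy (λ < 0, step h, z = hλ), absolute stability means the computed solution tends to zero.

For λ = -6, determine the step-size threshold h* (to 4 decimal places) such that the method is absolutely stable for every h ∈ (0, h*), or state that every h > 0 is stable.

With y'=λy (z=hλ):
  k1=λy_n ⇒ h·k1=z·y_n;  k2=λ(1+2/7z)y_n ⇒ h·k2=z(1+2/7z)y_n
  y_{n+1}/y_n = 1 − 3/8z + 11/8z(1+2/7z) = 1 + z + 11/28z²
  R(z) = 1 + z + 11/28z².

Find x<0 with |R(x)|<1.
x=-0.78: |R|=0.4590
R=1: x+11/28x²=0 ⇒ x=−28/11=-2.5455; min R=1−1/(4·11/28)=0.3636>−1
Confirm numerically:
  x=-2.029: |R|=0.58833 <1
  x=-1.490: |R|=0.38218 <1
  x=-1.153: |R|=0.36927 <1
  x=-2.926: |R|=1.43744 >1
  x=-2.650: |R|=1.10884 >1
Stable set (-2.5455, 0).

(-2.5455,0); λ=-6 ⇒ h* = (28/11)/6 = 0.4242.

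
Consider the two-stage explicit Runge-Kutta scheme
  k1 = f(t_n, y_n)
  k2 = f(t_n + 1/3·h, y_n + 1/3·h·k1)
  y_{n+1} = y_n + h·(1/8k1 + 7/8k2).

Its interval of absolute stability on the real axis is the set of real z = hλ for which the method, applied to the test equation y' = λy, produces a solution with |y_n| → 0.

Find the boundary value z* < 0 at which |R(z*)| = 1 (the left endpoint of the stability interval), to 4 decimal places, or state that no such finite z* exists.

Set f=λy, z=hλ:
  k1=λy_n ⇒ h·k1=z·y_n;  k2=λ(1+1/3z)y_n ⇒ h·k2=z(1+1/3z)y_n
  y_{n+1}/y_n = 1 + 1/8z + 7/8z(1+1/3z) = 1 + z + 7/24z²
  so R(z) = 1 + z + 7/24z².

Need |R(x)|<1, x<0.
x=-1.51: |R|=0.1550
R=1: x+7/24x²=0 ⇒ x=−24/7=-3.4286; min R=1−1/(4·7/24)=0.1429>−1
Confirm numerically:
  x=-3.284: |R|=0.86152 <1
  x=-1.913: |R|=0.15437 <1
  x=-1.588: |R|=0.14751 <1
  x=-4.014: |R|=1.68539 >1
  x=-3.673: |R|=1.26185 >1
Interval (-3.4286, 0).

z* = -3.4286.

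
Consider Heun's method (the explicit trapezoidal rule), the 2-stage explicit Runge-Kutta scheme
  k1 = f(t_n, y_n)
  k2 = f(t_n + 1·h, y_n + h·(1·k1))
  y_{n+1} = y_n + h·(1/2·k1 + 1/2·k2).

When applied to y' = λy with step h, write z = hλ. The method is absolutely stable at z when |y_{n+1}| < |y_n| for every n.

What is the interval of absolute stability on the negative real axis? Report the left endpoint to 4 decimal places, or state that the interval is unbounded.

z∈(-2.0000,0).

On y'=λy, z=hλ:
  order 2, 2-stage ⇒ R(z)=1+z+z^2/2
  (e.g. R(-1.06)=0.50180, |R|=0.50180)

Solve |R(x)|<1 on ℝ⁻.
x=-1.06: |R|=0.5018
|R(-1.83)|=0.8445 |R(-1.71)|=0.7520 |R(-0.54)|=0.6058
Bisect:
  x_lo=-2.5908 |R|=1.7653  x_hi=-0.3107 |R|=0.7375
  mid=-1.45074 |R|=0.60159 →hi
  mid=-2.02075 |R|=1.02097 →lo
  mid=-1.73575 |R|=0.77066 →hi
  mid=-1.87825 |R|=0.88566 →hi
  mid=-1.94950 |R|=0.95078 →hi
  mid=-1.98513 |R|=0.98524 →hi
  mid=-2.00294 |R|=1.00294 →lo
  mid=-1.99403 |R|=0.99405 →hi
  ...
  [-2.00002,-1.99988] ⇒ x*=-2.0000
So |R|<1 on (-2.0000, 0).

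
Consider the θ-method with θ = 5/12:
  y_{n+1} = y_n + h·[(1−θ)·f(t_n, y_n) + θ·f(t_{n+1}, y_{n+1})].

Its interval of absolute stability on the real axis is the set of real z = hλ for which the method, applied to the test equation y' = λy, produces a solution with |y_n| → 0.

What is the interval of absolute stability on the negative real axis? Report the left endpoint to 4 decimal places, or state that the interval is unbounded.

Set f=λy, z=hλ:
  y_{n+1} = y_n + z·[7/12·y_n + 5/12·y_{n+1}] ⇒ (1 − 5/12z)y_{n+1} = (1 + 7/12z)y_n
  so R(z) = (1 + 7/12z)/(1 − 5/12z).

Find x<0 with |R(x)|<1.
x=-0.9: |R|=0.3455
R=−1: 1+7/12x = −1+5/12x ⇒ -1/6x=2 ⇒ x=2/(-1/6)=-12.0000
Confirm numerically:
  x=-10.976: |R|=0.96938 <1
  x=-7.677: |R|=0.82840 <1
  x=-5.120: |R|=0.63404 <1
  x=-12.343: |R|=1.00931 >1
  x=-12.320: |R|=1.00870 >1
So |R|<1 on (-12.0000, 0).

z∈(-12.0000,0).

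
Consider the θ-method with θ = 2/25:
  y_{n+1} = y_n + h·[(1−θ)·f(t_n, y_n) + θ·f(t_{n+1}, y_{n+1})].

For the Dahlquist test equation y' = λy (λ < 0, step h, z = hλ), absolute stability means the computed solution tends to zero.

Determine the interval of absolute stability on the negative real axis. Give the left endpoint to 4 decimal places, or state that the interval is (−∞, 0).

Set f=λy, z=hλ:
  y_{n+1} = y_n + z·[23/25·y_n + 2/25·y_{n+1}] ⇒ (1 − 2/25z)y_{n+1} = (1 + 23/25z)y_n
  Hence R(z) = (1 + 23/25z)/(1 − 2/25z).

Need |R(x)|<1, x<0.
x=-1.38: |R|=0.2428
R=−1: 1+23/25x = −1+2/25x ⇒ -21/25x=2 ⇒ x=2/(-21/25)=-2.3810
Confirm numerically:
  x=-2.209: |R|=0.87725 <1
  x=-2.052: |R|=0.76264 <1
  x=-1.304: |R|=0.18082 <1
  x=-1.104: |R|=0.01441 <1
  x=-2.964: |R|=1.39589 >1
  x=-2.612: |R|=1.16053 >1
So |R|<1 on (-2.3810, 0).

z∈(-2.3810,0).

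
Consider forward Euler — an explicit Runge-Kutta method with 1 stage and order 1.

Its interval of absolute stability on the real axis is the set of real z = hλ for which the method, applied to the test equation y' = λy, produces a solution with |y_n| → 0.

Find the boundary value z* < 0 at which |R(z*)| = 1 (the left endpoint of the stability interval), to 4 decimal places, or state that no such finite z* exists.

On y'=λy, z=hλ:
  order 1, 1-stage ⇒ R(z)=1+z
  (e.g. R(-1.59)=-0.59000, |R|=0.59000)

Find x<0 with |R(x)|<1.
x=-1.59: |R|=0.5900
|R(-2.38)|=1.3800 |R(-2.15)|=1.1500 |R(-0.81)|=0.1900
Bisect:
  x_lo=-2.8722 |R|=1.8722  x_hi=-0.2669 |R|=0.7331
  mid=-1.56951 |R|=0.56951 →hi
  mid=-2.22084 |R|=1.22084 →lo
  mid=-1.89517 |R|=0.89517 →hi
  mid=-2.05801 |R|=1.05801 →lo
  mid=-1.97659 |R|=0.97659 →hi
  mid=-2.01730 |R|=1.01730 →lo
  mid=-1.99694 |R|=0.99694 →hi
  mid=-2.00712 |R|=1.00712 →lo
  mid=-2.00203 |R|=1.00203 →lo
  mid=-1.99949 |R|=0.99949 →hi
  ...
  [-2.00012,-1.99997] ⇒ x*=-2.0000
So |R|<1 on (-2.0000, 0).

z* = -2.0000.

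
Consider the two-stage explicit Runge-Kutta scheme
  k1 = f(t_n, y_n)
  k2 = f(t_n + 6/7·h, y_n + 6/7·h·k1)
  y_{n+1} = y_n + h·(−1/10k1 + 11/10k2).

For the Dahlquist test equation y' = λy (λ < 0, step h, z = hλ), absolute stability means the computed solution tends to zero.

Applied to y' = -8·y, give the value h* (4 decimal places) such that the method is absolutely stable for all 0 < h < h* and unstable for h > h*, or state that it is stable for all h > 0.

(-1.0606,0); λ=-8 ⇒ h* = (35/33)/8 = 0.1326.

Set f=λy, z=hλ:
  k1=λy_n ⇒ h·k1=z·y_n;  k2=λ(1+6/7z)y_n ⇒ h·k2=z(1+6/7z)y_n
  y_{n+1}/y_n = 1 − 1/10z + 11/10z(1+6/7z) = 1 + z + 33/35z²
  R(z) = 1 + z + 33/35z².

Need |R(x)|<1, x<0.
x=-1.01: |R|=0.9518
R=1: x+33/35x²=0 ⇒ x=−35/33=-1.0606; min R=1−1/(4·33/35)=0.7348>−1
Confirm numerically:
  x=-0.569: |R|=0.73626 <1
  x=-0.508: |R|=0.73532 <1
  x=-0.488: |R|=0.73654 <1
  x=-1.594: |R|=1.80165 >1
  x=-1.491: |R|=1.60505 >1
  x=-1.425: |R|=1.48959 >1
Interval (-1.0606, 0).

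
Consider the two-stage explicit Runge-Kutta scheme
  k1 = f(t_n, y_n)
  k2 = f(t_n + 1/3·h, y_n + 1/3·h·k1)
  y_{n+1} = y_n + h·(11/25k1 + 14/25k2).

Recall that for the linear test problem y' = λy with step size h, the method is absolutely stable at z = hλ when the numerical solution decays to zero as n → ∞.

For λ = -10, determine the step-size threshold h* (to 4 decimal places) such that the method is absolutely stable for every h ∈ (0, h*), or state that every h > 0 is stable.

With y'=λy (z=hλ):
  k1=λy_n ⇒ h·k1=z·y_n;  k2=λ(1+1/3z)y_n ⇒ h·k2=z(1+1/3z)y_n
  y_{n+1}/y_n = 1 + 11/25z + 14/25z(1+1/3z) = 1 + z + 14/75z²
  ⇒ R(z) = 1 + z + 14/75z².

Need |R(x)|<1, x<0.
x=-1.11: |R|=0.1200
R=1: x+14/75x²=0 ⇒ x=−75/14=-5.3571; min R=1−1/(4·14/75)=-0.3393>−1
Confirm numerically:
  x=-3.792: |R|=0.10787 <1
  x=-3.390: |R|=0.24481 <1
  x=-2.616: |R|=0.33855 <1
  x=-5.632: |R|=1.28896 >1
  x=-5.631: |R|=1.28786 >1
  x=-5.584: |R|=1.23646 >1
Interval (-5.3571, 0).

(-5.3571,0); λ=-10 ⇒ h* = (75/14)/10 = 0.5357.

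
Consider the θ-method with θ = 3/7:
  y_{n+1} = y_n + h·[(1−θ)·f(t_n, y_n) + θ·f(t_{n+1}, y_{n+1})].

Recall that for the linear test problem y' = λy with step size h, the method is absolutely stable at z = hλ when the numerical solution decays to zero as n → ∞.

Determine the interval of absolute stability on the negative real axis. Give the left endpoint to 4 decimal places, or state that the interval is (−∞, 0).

On y'=λy, z=hλ:
  y_{n+1} = y_n + z·[4/7·y_n + 3/7·y_{n+1}] ⇒ (1 − 3/7z)y_{n+1} = (1 + 4/7z)y_n
  R(z) = (1 + 4/7z)/(1 − 3/7z).

Need |R(x)|<1, x<0.
x=-0.46: |R|=0.6158
R=−1: 1+4/7x = −1+3/7x ⇒ -1/7x=2 ⇒ x=2/(-1/7)=-14.0000
Confirm numerically:
  x=-11.031: |R|=0.92595 <1
  x=-10.840: |R|=0.92004 <1
  x=-10.194: |R|=0.89873 <1
  x=-14.303: |R|=1.00607 >1
  x=-14.186: |R|=1.00375 >1
So |R|<1 on (-14.0000, 0).

(-14.0000, 0).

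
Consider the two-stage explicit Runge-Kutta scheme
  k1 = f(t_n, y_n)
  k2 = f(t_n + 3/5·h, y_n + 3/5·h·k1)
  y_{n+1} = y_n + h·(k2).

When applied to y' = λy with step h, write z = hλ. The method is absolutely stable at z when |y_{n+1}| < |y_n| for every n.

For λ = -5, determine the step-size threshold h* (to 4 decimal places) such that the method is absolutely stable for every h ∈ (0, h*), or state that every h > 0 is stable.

(-1.6667,0); λ=-5 ⇒ h* = (5/3)/5 = 0.3333.

Set f=λy, z=hλ:
  k1=λy_n ⇒ h·k1=z·y_n;  k2=λ(1+3/5z)y_n ⇒ h·k2=z(1+3/5z)y_n
  y_{n+1}/y_n = 1 + z(1+3/5z) = 1 + z + 3/5z²
  so R(z) = 1 + z + 3/5z².

Solve |R(x)|<1 on ℝ⁻.
x=-1.8: |R|=1.1440
R=1: x+3/5x²=0 ⇒ x=−5/3=-1.6667; min R=1−1/(4·3/5)=0.5833>−1
Confirm numerically:
  x=-1.594: |R|=0.93050 <1
  x=-1.344: |R|=0.73980 <1
  x=-0.892: |R|=0.58540 <1
  x=-0.815: |R|=0.58353 <1
  x=-2.250: |R|=1.78750 >1
  x=-1.780: |R|=1.12104 >1
  x=-1.741: |R|=1.07765 >1
Stable set (-1.6667, 0).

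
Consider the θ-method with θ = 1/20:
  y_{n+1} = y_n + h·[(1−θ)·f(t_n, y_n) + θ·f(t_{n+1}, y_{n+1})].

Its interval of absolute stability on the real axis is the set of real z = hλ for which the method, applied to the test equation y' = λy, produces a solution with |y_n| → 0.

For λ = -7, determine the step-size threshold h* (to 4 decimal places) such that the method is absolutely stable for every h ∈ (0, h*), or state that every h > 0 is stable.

On y'=λy, z=hλ:
  y_{n+1} = y_n + z·[19/20·y_n + 1/20·y_{n+1}] ⇒ (1 − 1/20z)y_{n+1} = (1 + 19/20z)y_n
  so R(z) = (1 + 19/20z)/(1 − 1/20z).

Boundary: |R(x)|=1, x<0.
x=-0.9: |R|=0.1388
R=−1: 1+19/20x = −1+1/20x ⇒ -9/10x=2 ⇒ x=2/(-9/10)=-2.2222
Confirm numerically:
  x=-1.926: |R|=0.75682 <1
  x=-1.580: |R|=0.46432 <1
  x=-1.015: |R|=0.03402 <1
  x=-2.439: |R|=1.17389 >1
  x=-2.362: |R|=1.11251 >1
Stable set (-2.2222, 0).

(-2.2222,0); λ=-7 ⇒ h* = (20/9)/7 = 0.3175.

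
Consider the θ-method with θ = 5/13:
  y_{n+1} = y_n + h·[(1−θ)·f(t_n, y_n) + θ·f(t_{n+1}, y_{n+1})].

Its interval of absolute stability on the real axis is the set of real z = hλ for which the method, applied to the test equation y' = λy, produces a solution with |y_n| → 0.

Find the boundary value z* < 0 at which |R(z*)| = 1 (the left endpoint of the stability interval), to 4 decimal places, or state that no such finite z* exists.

z* = -8.6667.

On y'=λy, z=hλ:
  y_{n+1} = y_n + z·[8/13·y_n + 5/13·y_{n+1}] ⇒ (1 − 5/13z)y_{n+1} = (1 + 8/13z)y_n
  Hence R(z) = (1 + 8/13z)/(1 − 5/13z).

Boundary: |R(x)|=1, x<0.
x=-1.72: |R|=0.0352
R=−1: 1+8/13x = −1+5/13x ⇒ -3/13x=2 ⇒ x=2/(-3/13)=-8.6667
Confirm numerically:
  x=-8.032: |R|=0.96418 <1
  x=-5.648: |R|=0.78041 <1
  x=-3.983: |R|=0.57311 <1
  x=-9.071: |R|=1.02079 >1
  x=-8.898: |R|=1.01207 >1
  x=-8.843: |R|=1.00925 >1
Stable set (-8.6667, 0).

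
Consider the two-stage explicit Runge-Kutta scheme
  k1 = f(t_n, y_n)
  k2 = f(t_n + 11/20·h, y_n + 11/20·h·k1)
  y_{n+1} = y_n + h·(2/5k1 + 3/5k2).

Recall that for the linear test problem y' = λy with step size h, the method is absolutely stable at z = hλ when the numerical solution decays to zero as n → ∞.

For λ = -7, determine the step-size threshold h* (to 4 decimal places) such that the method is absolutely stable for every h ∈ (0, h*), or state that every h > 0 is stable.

(-3.0303,0); λ=-7 ⇒ h* = (100/33)/7 = 0.4329.

Set f=λy, z=hλ:
  k1=λy_n ⇒ h·k1=z·y_n;  k2=λ(1+11/20z)y_n ⇒ h·k2=z(1+11/20z)y_n
  y_{n+1}/y_n = 1 + 2/5z + 3/5z(1+11/20z) = 1 + z + 33/100z²
  so R(z) = 1 + z + 33/100z².

Boundary: |R(x)|=1, x<0.
x=-1.64: |R|=0.2476
R=1: x+33/100x²=0 ⇒ x=−100/33=-3.0303; min R=1−1/(4·33/100)=0.2424>−1
Confirm numerically:
  x=-1.837: |R|=0.27661 <1
  x=-1.767: |R|=0.26336 <1
  x=-1.437: |R|=0.24444 <1
  x=-3.163: |R|=1.13851 >1
  x=-3.105: |R|=1.07654 >1
Interval (-3.0303, 0).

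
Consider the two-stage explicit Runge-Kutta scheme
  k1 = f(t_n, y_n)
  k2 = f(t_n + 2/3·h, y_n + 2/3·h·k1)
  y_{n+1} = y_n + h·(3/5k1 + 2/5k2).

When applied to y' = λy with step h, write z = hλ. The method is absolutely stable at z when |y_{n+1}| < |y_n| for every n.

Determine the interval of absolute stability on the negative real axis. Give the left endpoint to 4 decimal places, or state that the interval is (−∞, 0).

z∈(-3.7500,0).

With y'=λy (z=hλ):
  k1=λy_n ⇒ h·k1=z·y_n;  k2=λ(1+2/3z)y_n ⇒ h·k2=z(1+2/3z)y_n
  y_{n+1}/y_n = 1 + 3/5z + 2/5z(1+2/3z) = 1 + z + 4/15z²
  so R(z) = 1 + z + 4/15z².

Find x<0 with |R(x)|<1.
x=-0.96: |R|=0.2858
R=1: x+4/15x²=0 ⇒ x=−15/4=-3.7500; min R=1−1/(4·4/15)=0.0625>−1
Confirm numerically:
  x=-3.536: |R|=0.79821 <1
  x=-2.098: |R|=0.07576 <1
  x=-1.641: |R|=0.07710 <1
  x=-3.930: |R|=1.18864 >1
  x=-3.811: |R|=1.06199 >1
So |R|<1 on (-3.7500, 0).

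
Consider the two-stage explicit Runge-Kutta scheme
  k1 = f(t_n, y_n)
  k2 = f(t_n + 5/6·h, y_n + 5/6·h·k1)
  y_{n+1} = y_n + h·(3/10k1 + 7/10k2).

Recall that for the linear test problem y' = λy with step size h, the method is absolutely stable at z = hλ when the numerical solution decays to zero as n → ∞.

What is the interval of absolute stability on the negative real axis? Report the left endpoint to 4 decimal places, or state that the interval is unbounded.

Test eqn y'=λy, z=hλ:
  k1=λy_n ⇒ h·k1=z·y_n;  k2=λ(1+5/6z)y_n ⇒ h·k2=z(1+5/6z)y_n
  y_{n+1}/y_n = 1 + 3/10z + 7/10z(1+5/6z) = 1 + z + 7/12z²
  so R(z) = 1 + z + 7/12z².

Find x<0 with |R(x)|<1.
x=-0.75: |R|=0.5781
R=1: x+7/12x²=0 ⇒ x=−12/7=-1.7143; min R=1−1/(4·7/12)=0.5714>−1
Confirm numerically:
  x=-1.431: |R|=0.76353 <1
  x=-0.965: |R|=0.57821 <1
  x=-0.765: |R|=0.57638 <1
  x=-1.965: |R|=1.28738 >1
  x=-1.803: |R|=1.09331 >1
So |R|<1 on (-1.7143, 0).

z∈(-1.7143,0).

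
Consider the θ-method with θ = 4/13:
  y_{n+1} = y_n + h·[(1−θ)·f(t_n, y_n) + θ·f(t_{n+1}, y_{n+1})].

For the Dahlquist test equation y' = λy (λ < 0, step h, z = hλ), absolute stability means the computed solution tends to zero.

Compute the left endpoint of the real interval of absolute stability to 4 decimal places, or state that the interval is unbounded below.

Test eqn y'=λy, z=hλ:
  y_{n+1} = y_n + z·[9/13·y_n + 4/13·y_{n+1}] ⇒ (1 − 4/13z)y_{n+1} = (1 + 9/13z)y_n
  Hence R(z) = (1 + 9/13z)/(1 − 4/13z).

Solve |R(x)|<1 on ℝ⁻.
x=-1.25: |R|=0.0972
R=−1: 1+9/13x = −1+4/13x ⇒ -5/13x=2 ⇒ x=2/(-5/13)=-5.2000
Confirm numerically:
  x=-5.172: |R|=0.99584 <1
  x=-2.679: |R|=0.46850 <1
  x=-2.431: |R|=0.39073 <1
  x=-2.195: |R|=0.31015 <1
  x=-5.756: |R|=1.07717 >1
  x=-5.536: |R|=1.04780 >1
  x=-5.423: |R|=1.03214 >1
Stable set (-5.2000, 0).

left endpoint -5.2000.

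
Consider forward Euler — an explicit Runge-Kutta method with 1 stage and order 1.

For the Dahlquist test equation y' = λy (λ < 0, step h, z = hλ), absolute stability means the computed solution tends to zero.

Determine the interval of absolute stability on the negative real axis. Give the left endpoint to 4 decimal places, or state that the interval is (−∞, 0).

(-2.0000, 0).

On y'=λy, z=hλ:
  order 1, 1-stage ⇒ R(z)=1+z
  (e.g. R(-1.5)=-0.50000, |R|=0.50000)

Solve |R(x)|<1 on ℝ⁻.
x=-1.5: |R|=0.5000
|R(-1.66)|=0.6600 |R(-1.31)|=0.3100 |R(-1.03)|=0.0300
Bisect:
  x_lo=-2.7411 |R|=1.7411  x_hi=-0.1052 |R|=0.8948
  mid=-1.42318 |R|=0.42318 →hi
  mid=-2.08216 |R|=1.08216 →lo
  mid=-1.75267 |R|=0.75267 →hi
  mid=-1.91741 |R|=0.91741 →hi
  mid=-1.99979 |R|=0.99979 →hi
  mid=-2.04097 |R|=1.04097 →lo
  mid=-2.02038 |R|=1.02038 →lo
  mid=-2.01008 |R|=1.01008 →lo
  mid=-2.00493 |R|=1.00493 →lo
  ...
  [-2.00011,-1.99995] ⇒ x*=-2.0000
So |R|<1 on (-2.0000, 0).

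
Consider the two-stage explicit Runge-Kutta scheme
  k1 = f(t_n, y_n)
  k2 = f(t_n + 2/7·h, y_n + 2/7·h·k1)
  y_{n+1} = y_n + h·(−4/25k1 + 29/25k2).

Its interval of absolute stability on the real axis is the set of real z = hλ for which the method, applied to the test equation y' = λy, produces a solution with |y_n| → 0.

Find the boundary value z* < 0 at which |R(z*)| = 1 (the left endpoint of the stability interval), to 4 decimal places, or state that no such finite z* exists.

Set f=λy, z=hλ:
  k1=λy_n ⇒ h·k1=z·y_n;  k2=λ(1+2/7z)y_n ⇒ h·k2=z(1+2/7z)y_n
  y_{n+1}/y_n = 1 − 4/25z + 29/25z(1+2/7z) = 1 + z + 58/175z²
  Hence R(z) = 1 + z + 58/175z².

Solve |R(x)|<1 on ℝ⁻.
x=-1.7: |R|=0.2578
R=1: x+58/175x²=0 ⇒ x=−175/58=-3.0172; min R=1−1/(4·58/175)=0.2457>−1
Confirm numerically:
  x=-2.553: |R|=0.60719 <1
  x=-2.452: |R|=0.54065 <1
  x=-1.595: |R|=0.24816 <1
  x=-3.293: |R|=1.30096 >1
  x=-3.283: |R|=1.28917 >1
So |R|<1 on (-3.0172, 0).

left endpoint -3.0172.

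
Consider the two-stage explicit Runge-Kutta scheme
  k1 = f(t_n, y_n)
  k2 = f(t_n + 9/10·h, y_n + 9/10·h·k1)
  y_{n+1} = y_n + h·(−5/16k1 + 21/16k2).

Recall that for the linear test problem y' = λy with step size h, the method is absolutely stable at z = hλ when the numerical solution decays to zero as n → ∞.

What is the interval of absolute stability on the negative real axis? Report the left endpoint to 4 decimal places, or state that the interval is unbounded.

z∈(-0.8466,0).

On y'=λy, z=hλ:
  k1=λy_n ⇒ h·k1=z·y_n;  k2=λ(1+9/10z)y_n ⇒ h·k2=z(1+9/10z)y_n
  y_{n+1}/y_n = 1 − 5/16z + 21/16z(1+9/10z) = 1 + z + 189/160z²
  Hence R(z) = 1 + z + 189/160z².

Solve |R(x)|<1 on ℝ⁻.
x=-1.28: |R|=1.6554
R=1: x+189/160x²=0 ⇒ x=−160/189=-0.8466; min R=1−1/(4·189/160)=0.7884>−1
Confirm numerically:
  x=-0.555: |R|=0.80885 <1
  x=-0.554: |R|=0.80854 <1
  x=-0.422: |R|=0.78836 <1
  x=-1.242: |R|=1.58015 >1
  x=-1.231: |R|=1.55902 >1
  x=-1.099: |R|=1.32771 >1
So |R|<1 on (-0.8466, 0).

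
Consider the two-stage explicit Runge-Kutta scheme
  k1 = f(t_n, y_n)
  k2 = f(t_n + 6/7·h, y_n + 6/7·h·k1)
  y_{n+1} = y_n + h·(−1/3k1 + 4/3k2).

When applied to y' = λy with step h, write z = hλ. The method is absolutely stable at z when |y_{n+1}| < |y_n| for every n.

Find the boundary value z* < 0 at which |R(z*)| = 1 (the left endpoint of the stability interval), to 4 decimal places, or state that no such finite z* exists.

z* = -0.8750.

On y'=λy, z=hλ:
  k1=λy_n ⇒ h·k1=z·y_n;  k2=λ(1+6/7z)y_n ⇒ h·k2=z(1+6/7z)y_n
  y_{n+1}/y_n = 1 − 1/3z + 4/3z(1+6/7z) = 1 + z + 8/7z²
  Hence R(z) = 1 + z + 8/7z².

Solve |R(x)|<1 on ℝ⁻.
x=-1.09: |R|=1.2678
R=1: x+8/7x²=0 ⇒ x=−7/8=-0.8750; min R=1−1/(4·8/7)=0.7812>−1
Confirm numerically:
  x=-0.704: |R|=0.86242 <1
  x=-0.566: |R|=0.80012 <1
  x=-0.550: |R|=0.79571 <1
  x=-0.470: |R|=0.78246 <1
  x=-1.066: |R|=1.23269 >1
  x=-1.022: |R|=1.17170 >1
  x=-0.983: |R|=1.12133 >1
Interval (-0.8750, 0).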